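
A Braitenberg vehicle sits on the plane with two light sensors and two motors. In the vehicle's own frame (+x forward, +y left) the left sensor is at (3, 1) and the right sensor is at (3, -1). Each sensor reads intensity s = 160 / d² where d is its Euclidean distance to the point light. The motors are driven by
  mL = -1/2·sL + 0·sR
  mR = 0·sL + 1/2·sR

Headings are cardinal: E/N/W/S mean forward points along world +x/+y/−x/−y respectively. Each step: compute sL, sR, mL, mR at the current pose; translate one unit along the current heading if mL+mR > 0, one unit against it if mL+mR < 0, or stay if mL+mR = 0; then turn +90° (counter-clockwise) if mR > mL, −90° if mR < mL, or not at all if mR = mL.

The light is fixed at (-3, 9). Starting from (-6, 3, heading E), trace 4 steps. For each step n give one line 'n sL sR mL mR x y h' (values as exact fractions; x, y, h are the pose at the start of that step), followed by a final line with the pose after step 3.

n=0: pose=(-6,3,E); sL=32/5, sR=160/49; mL=-16/5, mR=80/49; mL+mR=-384/245 → advance -1; mR−mL=1184/245 → turn +1·90°
n=1: pose=(-7,3,N); sL=80/17, sR=80/9; mL=-40/17, mR=40/9; mL+mR=320/153 → advance +1; mR−mL=1040/153 → turn +1·90°
n=2: pose=(-7,4,W); sL=32/17, sR=32/13; mL=-16/17, mR=16/13; mL+mR=64/221 → advance +1; mR−mL=480/221 → turn +1·90°
n=3: pose=(-8,4,S); sL=2, sR=8/5; mL=-1, mR=4/5; mL+mR=-1/5 → advance -1; mR−mL=9/5 → turn +1·90°

0 32/5 160/49 -16/5 80/49 -6 3 E
1 80/17 80/9 -40/17 40/9 -7 3 N
2 32/17 32/13 -16/17 16/13 -7 4 W
3 2 8/5 -1 4/5 -8 4 S
final -8 5 E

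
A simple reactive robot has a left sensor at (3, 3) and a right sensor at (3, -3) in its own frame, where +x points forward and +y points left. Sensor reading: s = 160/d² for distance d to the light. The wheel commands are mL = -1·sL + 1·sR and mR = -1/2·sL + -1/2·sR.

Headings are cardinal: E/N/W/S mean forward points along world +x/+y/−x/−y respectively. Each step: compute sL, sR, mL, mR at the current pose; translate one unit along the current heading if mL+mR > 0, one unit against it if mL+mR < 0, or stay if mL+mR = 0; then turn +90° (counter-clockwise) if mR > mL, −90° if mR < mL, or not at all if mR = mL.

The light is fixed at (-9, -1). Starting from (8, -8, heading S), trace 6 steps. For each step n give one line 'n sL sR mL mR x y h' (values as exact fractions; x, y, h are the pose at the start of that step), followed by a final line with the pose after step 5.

0 8/25 20/37 204/925 -398/925 8 -8 S
1 160/277 32/41 2304/11357 -7712/11357 8 -7 W
2 80/117 16/45 -64/195 -304/585 9 -7 N
3 160/457 160/541 -13440/247237 -79840/247237 9 -8 E
4 8/25 20/37 204/925 -398/925 8 -8 S
5 160/277 32/41 2304/11357 -7712/11357 8 -7 W
final 9 -7 N

n=0: pose=(8,-8,S); sL=8/25, sR=20/37; mL=204/925, mR=-398/925; mL+mR=-194/925 → advance -1; mR−mL=-602/925 → turn -1·90°
n=1: pose=(8,-7,W); sL=160/277, sR=32/41; mL=2304/11357, mR=-7712/11357; mL+mR=-5408/11357 → advance -1; mR−mL=-10016/11357 → turn -1·90°
n=2: pose=(9,-7,N); sL=80/117, sR=16/45; mL=-64/195, mR=-304/585; mL+mR=-496/585 → advance -1; mR−mL=-112/585 → turn -1·90°
n=3: pose=(9,-8,E); sL=160/457, sR=160/541; mL=-13440/247237, mR=-79840/247237; mL+mR=-93280/247237 → advance -1; mR−mL=-66400/247237 → turn -1·90°
n=4: pose=(8,-8,S); sL=8/25, sR=20/37; mL=204/925, mR=-398/925; mL+mR=-194/925 → advance -1; mR−mL=-602/925 → turn -1·90°
n=5: pose=(8,-7,W); sL=160/277, sR=32/41; mL=2304/11357, mR=-7712/11357; mL+mR=-5408/11357 → advance -1; mR−mL=-10016/11357 → turn -1·90°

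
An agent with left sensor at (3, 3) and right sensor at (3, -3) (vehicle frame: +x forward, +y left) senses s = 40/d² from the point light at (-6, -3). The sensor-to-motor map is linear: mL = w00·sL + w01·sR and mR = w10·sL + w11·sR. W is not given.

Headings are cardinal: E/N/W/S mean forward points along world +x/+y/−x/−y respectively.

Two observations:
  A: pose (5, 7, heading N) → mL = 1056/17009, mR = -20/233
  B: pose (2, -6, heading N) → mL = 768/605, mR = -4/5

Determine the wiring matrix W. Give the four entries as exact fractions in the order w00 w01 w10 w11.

1 -1 -1/2 0

obs A: pose=(5,7,N) → sL=40/233, sR=8/73, mL=1056/17009, mR=-20/233
obs B: pose=(2,-6,N) → sL=8/5, sR=40/121, mL=768/605, mR=-4/5
sensor matrix S = [[40/233, 8/73], [8/5, 40/121]]; det S = -1220352/10290445
solve [mL_A; mL_B] = S·[w00; w01] and [mR_A; mR_B] = S·[w10; w11]:
  w00 = 1, w01 = -1, w10 = -1/2, w11 = 0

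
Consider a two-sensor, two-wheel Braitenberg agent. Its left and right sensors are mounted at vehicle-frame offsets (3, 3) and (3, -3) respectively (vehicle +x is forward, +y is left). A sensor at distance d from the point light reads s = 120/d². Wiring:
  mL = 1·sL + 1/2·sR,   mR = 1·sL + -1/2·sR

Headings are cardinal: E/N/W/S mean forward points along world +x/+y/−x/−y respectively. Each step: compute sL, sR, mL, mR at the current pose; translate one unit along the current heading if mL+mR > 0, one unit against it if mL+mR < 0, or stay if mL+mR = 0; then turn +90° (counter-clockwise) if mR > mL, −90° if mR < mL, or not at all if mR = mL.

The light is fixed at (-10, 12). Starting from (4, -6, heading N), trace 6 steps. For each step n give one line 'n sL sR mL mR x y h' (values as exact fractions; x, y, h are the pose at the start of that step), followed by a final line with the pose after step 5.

0 60/173 60/257 20610/44461 10230/44461 4 -6 N
1 24/97 120/689 22356/66833 10716/66833 4 -5 E
2 30/181 15/68 6795/24616 1365/24616 5 -5 S
3 8/39 40/123 196/533 68/1599 5 -6 W
4 60/173 60/257 20610/44461 10230/44461 4 -6 N
5 24/97 120/689 22356/66833 10716/66833 4 -5 E
final 5 -5 S

n=0: pose=(4,-6,N); sL=60/173, sR=60/257; mL=20610/44461, mR=10230/44461; mL+mR=120/173 → advance +1; mR−mL=-60/257 → turn -1·90°
n=1: pose=(4,-5,E); sL=24/97, sR=120/689; mL=22356/66833, mR=10716/66833; mL+mR=48/97 → advance +1; mR−mL=-120/689 → turn -1·90°
n=2: pose=(5,-5,S); sL=30/181, sR=15/68; mL=6795/24616, mR=1365/24616; mL+mR=60/181 → advance +1; mR−mL=-15/68 → turn -1·90°
n=3: pose=(5,-6,W); sL=8/39, sR=40/123; mL=196/533, mR=68/1599; mL+mR=16/39 → advance +1; mR−mL=-40/123 → turn -1·90°
n=4: pose=(4,-6,N); sL=60/173, sR=60/257; mL=20610/44461, mR=10230/44461; mL+mR=120/173 → advance +1; mR−mL=-60/257 → turn -1·90°
n=5: pose=(4,-5,E); sL=24/97, sR=120/689; mL=22356/66833, mR=10716/66833; mL+mR=48/97 → advance +1; mR−mL=-120/689 → turn -1·90°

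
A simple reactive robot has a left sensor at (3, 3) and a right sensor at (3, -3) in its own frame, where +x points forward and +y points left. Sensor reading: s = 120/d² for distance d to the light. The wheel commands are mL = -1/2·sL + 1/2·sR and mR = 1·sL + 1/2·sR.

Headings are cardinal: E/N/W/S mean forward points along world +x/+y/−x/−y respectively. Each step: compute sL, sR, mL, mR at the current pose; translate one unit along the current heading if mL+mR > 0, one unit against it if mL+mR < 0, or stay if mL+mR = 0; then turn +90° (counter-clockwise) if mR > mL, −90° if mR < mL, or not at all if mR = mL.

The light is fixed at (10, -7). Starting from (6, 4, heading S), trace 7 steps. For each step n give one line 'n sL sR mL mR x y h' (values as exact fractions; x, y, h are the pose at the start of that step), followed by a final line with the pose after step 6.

n=0: pose=(6,4,S); sL=24/13, sR=120/113; mL=-576/1469, mR=3492/1469; mL+mR=2916/1469 → advance +1; mR−mL=36/13 → turn +1·90°
n=1: pose=(6,3,E); sL=12/17, sR=12/5; mL=72/85, mR=162/85; mL+mR=234/85 → advance +1; mR−mL=18/17 → turn +1·90°
n=2: pose=(7,3,N); sL=24/41, sR=120/169; mL=432/6929, mR=6516/6929; mL+mR=6948/6929 → advance +1; mR−mL=36/41 → turn +1·90°
n=3: pose=(7,4,W); sL=6/5, sR=15/29; mL=-99/290, mR=423/290; mL+mR=162/145 → advance +1; mR−mL=9/5 → turn +1·90°
n=4: pose=(6,4,S); sL=24/13, sR=120/113; mL=-576/1469, mR=3492/1469; mL+mR=2916/1469 → advance +1; mR−mL=36/13 → turn +1·90°
n=5: pose=(6,3,E); sL=12/17, sR=12/5; mL=72/85, mR=162/85; mL+mR=234/85 → advance +1; mR−mL=18/17 → turn +1·90°
n=6: pose=(7,3,N); sL=24/41, sR=120/169; mL=432/6929, mR=6516/6929; mL+mR=6948/6929 → advance +1; mR−mL=36/41 → turn +1·90°

0 24/13 120/113 -576/1469 3492/1469 6 4 S
1 12/17 12/5 72/85 162/85 6 3 E
2 24/41 120/169 432/6929 6516/6929 7 3 N
3 6/5 15/29 -99/290 423/290 7 4 W
4 24/13 120/113 -576/1469 3492/1469 6 4 S
5 12/17 12/5 72/85 162/85 6 3 E
6 24/41 120/169 432/6929 6516/6929 7 3 N
final 7 4 W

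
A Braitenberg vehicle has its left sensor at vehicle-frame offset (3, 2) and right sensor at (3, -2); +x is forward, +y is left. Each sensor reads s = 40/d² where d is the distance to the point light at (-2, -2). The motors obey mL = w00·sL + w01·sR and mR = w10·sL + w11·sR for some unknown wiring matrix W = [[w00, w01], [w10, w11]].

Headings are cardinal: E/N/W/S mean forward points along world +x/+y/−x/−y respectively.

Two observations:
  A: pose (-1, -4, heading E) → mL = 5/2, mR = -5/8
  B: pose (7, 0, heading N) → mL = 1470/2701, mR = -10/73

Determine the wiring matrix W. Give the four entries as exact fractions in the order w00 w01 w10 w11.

1/2 1 0 -1/2

obs A: pose=(-1,-4,E) → sL=5/2, sR=5/4, mL=5/2, mR=-5/8
obs B: pose=(7,0,N) → sL=20/37, sR=20/73, mL=1470/2701, mR=-10/73
sensor matrix S = [[5/2, 5/4], [20/37, 20/73]]; det S = 25/2701
solve [mL_A; mL_B] = S·[w00; w01] and [mR_A; mR_B] = S·[w10; w11]:
  w00 = 1/2, w01 = 1, w10 = 0, w11 = -1/2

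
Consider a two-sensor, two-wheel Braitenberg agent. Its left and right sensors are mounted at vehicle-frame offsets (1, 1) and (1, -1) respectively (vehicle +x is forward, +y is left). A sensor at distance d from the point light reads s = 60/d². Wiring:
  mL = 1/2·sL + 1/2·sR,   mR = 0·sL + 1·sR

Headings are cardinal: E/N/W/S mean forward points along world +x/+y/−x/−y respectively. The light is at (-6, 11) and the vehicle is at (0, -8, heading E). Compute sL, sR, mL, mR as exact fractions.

60/373 60/449 24660/167477 60/449

left sensor world pos  = (1, -7); dL² = 373
right sensor world pos = (1, -9); dR² = 449
sL = 60/373 = 60/373
sR = 60/449 = 60/449
mL = 1/2·sL + 1/2·sR = 24660/167477
mR = 0·sL + 1·sR = 60/449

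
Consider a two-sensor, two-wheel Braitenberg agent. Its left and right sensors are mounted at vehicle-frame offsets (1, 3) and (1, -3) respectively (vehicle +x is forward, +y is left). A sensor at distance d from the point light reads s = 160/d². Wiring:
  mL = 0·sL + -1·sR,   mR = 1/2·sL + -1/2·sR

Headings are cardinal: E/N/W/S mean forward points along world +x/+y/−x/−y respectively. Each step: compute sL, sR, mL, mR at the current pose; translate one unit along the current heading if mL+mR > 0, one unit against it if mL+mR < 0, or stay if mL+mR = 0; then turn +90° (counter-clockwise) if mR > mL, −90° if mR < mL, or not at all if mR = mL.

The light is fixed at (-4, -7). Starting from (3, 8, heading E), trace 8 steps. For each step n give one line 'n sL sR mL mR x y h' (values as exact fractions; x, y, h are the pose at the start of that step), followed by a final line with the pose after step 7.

0 40/97 10/13 -10/13 -225/1261 3 8 E
1 32/53 160/337 -160/337 1152/17861 2 8 N
2 80/73 80/157 -80/157 3360/11461 2 7 W
3 160/269 32/37 -32/37 -1344/9953 3 7 S
4 40/97 10/13 -10/13 -225/1261 3 8 E
5 32/53 160/337 -160/337 1152/17861 2 8 N
6 80/73 80/157 -80/157 3360/11461 2 7 W
7 160/269 32/37 -32/37 -1344/9953 3 7 S
final 3 8 E

n=0: pose=(3,8,E); sL=40/97, sR=10/13; mL=-10/13, mR=-225/1261; mL+mR=-1195/1261 → advance -1; mR−mL=745/1261 → turn +1·90°
n=1: pose=(2,8,N); sL=32/53, sR=160/337; mL=-160/337, mR=1152/17861; mL+mR=-7328/17861 → advance -1; mR−mL=9632/17861 → turn +1·90°
n=2: pose=(2,7,W); sL=80/73, sR=80/157; mL=-80/157, mR=3360/11461; mL+mR=-2480/11461 → advance -1; mR−mL=9200/11461 → turn +1·90°
n=3: pose=(3,7,S); sL=160/269, sR=32/37; mL=-32/37, mR=-1344/9953; mL+mR=-9952/9953 → advance -1; mR−mL=7264/9953 → turn +1·90°
n=4: pose=(3,8,E); sL=40/97, sR=10/13; mL=-10/13, mR=-225/1261; mL+mR=-1195/1261 → advance -1; mR−mL=745/1261 → turn +1·90°
n=5: pose=(2,8,N); sL=32/53, sR=160/337; mL=-160/337, mR=1152/17861; mL+mR=-7328/17861 → advance -1; mR−mL=9632/17861 → turn +1·90°
n=6: pose=(2,7,W); sL=80/73, sR=80/157; mL=-80/157, mR=3360/11461; mL+mR=-2480/11461 → advance -1; mR−mL=9200/11461 → turn +1·90°
n=7: pose=(3,7,S); sL=160/269, sR=32/37; mL=-32/37, mR=-1344/9953; mL+mR=-9952/9953 → advance -1; mR−mL=7264/9953 → turn +1·90°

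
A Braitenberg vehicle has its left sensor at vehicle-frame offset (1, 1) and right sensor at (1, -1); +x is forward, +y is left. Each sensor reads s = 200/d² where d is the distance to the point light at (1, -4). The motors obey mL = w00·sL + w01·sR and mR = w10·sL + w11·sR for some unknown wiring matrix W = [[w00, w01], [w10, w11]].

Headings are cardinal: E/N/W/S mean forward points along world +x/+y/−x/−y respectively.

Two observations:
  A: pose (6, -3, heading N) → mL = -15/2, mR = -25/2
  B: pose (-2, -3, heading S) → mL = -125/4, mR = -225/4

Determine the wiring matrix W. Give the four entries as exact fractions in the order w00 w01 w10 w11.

obs A: pose=(6,-3,N) → sL=10, sR=5, mL=-15/2, mR=-25/2
obs B: pose=(-2,-3,S) → sL=50, sR=25/2, mL=-125/4, mR=-225/4
sensor matrix S = [[10, 5], [50, 25/2]]; det S = -125
solve [mL_A; mL_B] = S·[w00; w01] and [mR_A; mR_B] = S·[w10; w11]:
  w00 = -1/2, w01 = -1/2, w10 = -1, w11 = -1/2

-1/2 -1/2 -1 -1/2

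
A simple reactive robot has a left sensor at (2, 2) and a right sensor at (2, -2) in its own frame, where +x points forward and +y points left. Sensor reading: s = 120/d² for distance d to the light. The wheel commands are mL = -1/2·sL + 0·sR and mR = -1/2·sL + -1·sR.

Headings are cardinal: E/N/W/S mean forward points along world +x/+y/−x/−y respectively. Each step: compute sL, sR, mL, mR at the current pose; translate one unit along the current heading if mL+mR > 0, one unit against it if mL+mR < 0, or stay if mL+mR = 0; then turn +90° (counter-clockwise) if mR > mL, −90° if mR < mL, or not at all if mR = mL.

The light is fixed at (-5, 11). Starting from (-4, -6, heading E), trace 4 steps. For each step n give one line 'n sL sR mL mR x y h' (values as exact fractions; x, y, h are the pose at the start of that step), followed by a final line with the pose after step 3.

n=0: pose=(-4,-6,E); sL=20/39, sR=12/37; mL=-10/39, mR=-838/1443; mL+mR=-1208/1443 → advance -1; mR−mL=-12/37 → turn -1·90°
n=1: pose=(-5,-6,S); sL=24/73, sR=24/73; mL=-12/73, mR=-36/73; mL+mR=-48/73 → advance -1; mR−mL=-24/73 → turn -1·90°
n=2: pose=(-5,-5,W); sL=15/41, sR=3/5; mL=-15/82, mR=-321/410; mL+mR=-198/205 → advance -1; mR−mL=-3/5 → turn -1·90°
n=3: pose=(-4,-5,N); sL=120/197, sR=24/41; mL=-60/197, mR=-7188/8077; mL+mR=-9648/8077 → advance -1; mR−mL=-24/41 → turn -1·90°

0 20/39 12/37 -10/39 -838/1443 -4 -6 E
1 24/73 24/73 -12/73 -36/73 -5 -6 S
2 15/41 3/5 -15/82 -321/410 -5 -5 W
3 120/197 24/41 -60/197 -7188/8077 -4 -5 N
final -4 -6 E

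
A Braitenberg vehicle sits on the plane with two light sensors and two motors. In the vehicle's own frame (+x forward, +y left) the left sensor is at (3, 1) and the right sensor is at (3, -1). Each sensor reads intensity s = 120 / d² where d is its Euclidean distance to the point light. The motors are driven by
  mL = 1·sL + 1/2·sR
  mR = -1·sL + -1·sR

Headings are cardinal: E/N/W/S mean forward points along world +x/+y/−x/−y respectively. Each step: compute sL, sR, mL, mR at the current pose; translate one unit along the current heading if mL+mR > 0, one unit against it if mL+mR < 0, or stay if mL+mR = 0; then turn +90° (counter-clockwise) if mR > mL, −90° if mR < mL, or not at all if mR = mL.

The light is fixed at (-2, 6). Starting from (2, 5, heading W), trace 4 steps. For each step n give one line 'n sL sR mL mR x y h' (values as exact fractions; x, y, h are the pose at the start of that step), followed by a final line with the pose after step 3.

0 24 120 84 -144 2 5 W
1 6 3 15/2 -9 3 5 N
2 24/13 120/73 2532/949 -3312/949 3 4 E
3 12/5 60/17 354/85 -504/85 2 4 S
final 2 5 W

n=0: pose=(2,5,W); sL=24, sR=120; mL=84, mR=-144; mL+mR=-60 → advance -1; mR−mL=-228 → turn -1·90°
n=1: pose=(3,5,N); sL=6, sR=3; mL=15/2, mR=-9; mL+mR=-3/2 → advance -1; mR−mL=-33/2 → turn -1·90°
n=2: pose=(3,4,E); sL=24/13, sR=120/73; mL=2532/949, mR=-3312/949; mL+mR=-60/73 → advance -1; mR−mL=-5844/949 → turn -1·90°
n=3: pose=(2,4,S); sL=12/5, sR=60/17; mL=354/85, mR=-504/85; mL+mR=-30/17 → advance -1; mR−mL=-858/85 → turn -1·90°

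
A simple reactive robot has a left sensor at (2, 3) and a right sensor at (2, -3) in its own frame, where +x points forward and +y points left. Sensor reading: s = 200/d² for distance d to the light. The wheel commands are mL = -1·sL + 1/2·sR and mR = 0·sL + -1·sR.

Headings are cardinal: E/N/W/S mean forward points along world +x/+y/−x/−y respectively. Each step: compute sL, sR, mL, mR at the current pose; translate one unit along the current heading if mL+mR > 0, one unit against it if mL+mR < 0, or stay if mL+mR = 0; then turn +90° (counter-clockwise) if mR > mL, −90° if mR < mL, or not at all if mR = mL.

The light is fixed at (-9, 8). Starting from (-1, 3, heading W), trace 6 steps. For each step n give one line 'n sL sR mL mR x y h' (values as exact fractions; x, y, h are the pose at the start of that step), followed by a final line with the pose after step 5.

0 2 5 1/2 -5 -1 3 W
1 40/9 200/153 -580/153 -200/153 0 3 N
2 20/13 100/29 70/377 -100/29 0 2 W
3 40/13 40/37 -1220/481 -40/37 1 2 N
4 50/41 5/2 5/164 -5/2 1 1 W
5 200/89 200/221 -35300/19669 -200/221 2 1 N
final 2 0 W

n=0: pose=(-1,3,W); sL=2, sR=5; mL=1/2, mR=-5; mL+mR=-9/2 → advance -1; mR−mL=-11/2 → turn -1·90°
n=1: pose=(0,3,N); sL=40/9, sR=200/153; mL=-580/153, mR=-200/153; mL+mR=-260/51 → advance -1; mR−mL=380/153 → turn +1·90°
n=2: pose=(0,2,W); sL=20/13, sR=100/29; mL=70/377, mR=-100/29; mL+mR=-1230/377 → advance -1; mR−mL=-1370/377 → turn -1·90°
n=3: pose=(1,2,N); sL=40/13, sR=40/37; mL=-1220/481, mR=-40/37; mL+mR=-1740/481 → advance -1; mR−mL=700/481 → turn +1·90°
n=4: pose=(1,1,W); sL=50/41, sR=5/2; mL=5/164, mR=-5/2; mL+mR=-405/164 → advance -1; mR−mL=-415/164 → turn -1·90°
n=5: pose=(2,1,N); sL=200/89, sR=200/221; mL=-35300/19669, mR=-200/221; mL+mR=-53100/19669 → advance -1; mR−mL=17500/19669 → turn +1·90°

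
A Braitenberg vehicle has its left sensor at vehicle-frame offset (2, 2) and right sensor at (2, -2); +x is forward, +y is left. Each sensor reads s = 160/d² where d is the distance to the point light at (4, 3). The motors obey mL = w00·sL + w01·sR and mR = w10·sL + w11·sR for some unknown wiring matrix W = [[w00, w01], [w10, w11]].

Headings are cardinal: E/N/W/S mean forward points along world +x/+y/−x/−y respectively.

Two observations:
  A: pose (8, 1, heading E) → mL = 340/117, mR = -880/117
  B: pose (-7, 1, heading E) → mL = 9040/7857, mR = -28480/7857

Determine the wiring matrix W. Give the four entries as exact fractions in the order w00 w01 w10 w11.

1 -1/2 -1 -1

obs A: pose=(8,1,E) → sL=40/9, sR=40/13, mL=340/117, mR=-880/117
obs B: pose=(-7,1,E) → sL=160/81, sR=160/97, mL=9040/7857, mR=-28480/7857
sensor matrix S = [[40/9, 40/13], [160/81, 160/97]]; det S = 128000/102141
solve [mL_A; mL_B] = S·[w00; w01] and [mR_A; mR_B] = S·[w10; w11]:
  w00 = 1, w01 = -1/2, w10 = -1, w11 = -1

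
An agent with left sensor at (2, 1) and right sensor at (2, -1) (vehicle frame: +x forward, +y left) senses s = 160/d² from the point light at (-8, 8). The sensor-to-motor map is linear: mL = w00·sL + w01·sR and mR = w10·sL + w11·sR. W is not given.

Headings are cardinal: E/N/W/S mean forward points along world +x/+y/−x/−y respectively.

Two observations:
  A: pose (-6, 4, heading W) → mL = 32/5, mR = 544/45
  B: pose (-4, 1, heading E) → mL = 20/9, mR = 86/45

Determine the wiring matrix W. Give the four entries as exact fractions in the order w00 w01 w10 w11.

obs A: pose=(-6,4,W) → sL=32/5, sR=160/9, mL=32/5, mR=544/45
obs B: pose=(-4,1,E) → sL=20/9, sR=8/5, mL=20/9, mR=86/45
sensor matrix S = [[32/5, 160/9], [20/9, 8/5]]; det S = -59264/2025
solve [mL_A; mL_B] = S·[w00; w01] and [mR_A; mR_B] = S·[w10; w11]:
  w00 = 1, w01 = 0, w10 = 1/2, w11 = 1/2

1 0 1/2 1/2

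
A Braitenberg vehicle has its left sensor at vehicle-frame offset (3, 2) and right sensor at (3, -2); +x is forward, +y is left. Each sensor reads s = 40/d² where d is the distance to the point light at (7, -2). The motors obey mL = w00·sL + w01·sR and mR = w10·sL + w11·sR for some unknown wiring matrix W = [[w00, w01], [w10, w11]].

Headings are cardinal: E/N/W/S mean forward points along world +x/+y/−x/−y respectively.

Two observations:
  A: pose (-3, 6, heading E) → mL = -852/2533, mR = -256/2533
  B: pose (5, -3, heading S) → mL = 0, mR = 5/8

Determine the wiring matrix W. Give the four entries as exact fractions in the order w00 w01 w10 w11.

obs A: pose=(-3,6,E) → sL=40/149, sR=8/17, mL=-852/2533, mR=-256/2533
obs B: pose=(5,-3,S) → sL=5/2, sR=5/4, mL=0, mR=5/8
sensor matrix S = [[40/149, 8/17], [5/2, 5/4]]; det S = -2130/2533
solve [mL_A; mL_B] = S·[w00; w01] and [mR_A; mR_B] = S·[w10; w11]:
  w00 = 1/2, w01 = -1, w10 = 1/2, w11 = -1/2

1/2 -1 1/2 -1/2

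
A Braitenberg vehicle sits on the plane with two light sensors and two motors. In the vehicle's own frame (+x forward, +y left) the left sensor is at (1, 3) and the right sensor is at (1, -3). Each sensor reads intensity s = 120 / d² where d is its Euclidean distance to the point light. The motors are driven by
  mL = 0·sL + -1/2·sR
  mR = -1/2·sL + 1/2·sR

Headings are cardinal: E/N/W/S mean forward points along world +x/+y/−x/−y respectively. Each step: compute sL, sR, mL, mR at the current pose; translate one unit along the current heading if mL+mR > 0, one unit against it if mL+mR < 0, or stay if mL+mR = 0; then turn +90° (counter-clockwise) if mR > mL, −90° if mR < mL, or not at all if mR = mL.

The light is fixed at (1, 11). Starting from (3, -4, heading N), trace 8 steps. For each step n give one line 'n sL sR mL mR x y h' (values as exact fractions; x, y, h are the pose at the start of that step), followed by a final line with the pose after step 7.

0 120/197 120/221 -60/221 -1440/43537 3 -4 N
1 60/181 12/17 -6/17 576/3077 3 -5 W
2 24/65 120/289 -60/289 432/18785 4 -5 S
3 3/4 6/17 -3/17 -27/136 4 -4 E
4 120/281 120/257 -60/257 1440/72217 3 -4 S
5 12/13 60/149 -30/149 -504/1937 3 -3 E
6 120/241 120/229 -60/229 720/55189 2 -3 S
7 15/13 6/13 -3/13 -9/26 2 -2 E
final 1 -2 S

n=0: pose=(3,-4,N); sL=120/197, sR=120/221; mL=-60/221, mR=-1440/43537; mL+mR=-60/197 → advance -1; mR−mL=10380/43537 → turn +1·90°
n=1: pose=(3,-5,W); sL=60/181, sR=12/17; mL=-6/17, mR=576/3077; mL+mR=-30/181 → advance -1; mR−mL=1662/3077 → turn +1·90°
n=2: pose=(4,-5,S); sL=24/65, sR=120/289; mL=-60/289, mR=432/18785; mL+mR=-12/65 → advance -1; mR−mL=4332/18785 → turn +1·90°
n=3: pose=(4,-4,E); sL=3/4, sR=6/17; mL=-3/17, mR=-27/136; mL+mR=-3/8 → advance -1; mR−mL=-3/136 → turn -1·90°
n=4: pose=(3,-4,S); sL=120/281, sR=120/257; mL=-60/257, mR=1440/72217; mL+mR=-60/281 → advance -1; mR−mL=18300/72217 → turn +1·90°
n=5: pose=(3,-3,E); sL=12/13, sR=60/149; mL=-30/149, mR=-504/1937; mL+mR=-6/13 → advance -1; mR−mL=-114/1937 → turn -1·90°
n=6: pose=(2,-3,S); sL=120/241, sR=120/229; mL=-60/229, mR=720/55189; mL+mR=-60/241 → advance -1; mR−mL=15180/55189 → turn +1·90°
n=7: pose=(2,-2,E); sL=15/13, sR=6/13; mL=-3/13, mR=-9/26; mL+mR=-15/26 → advance -1; mR−mL=-3/26 → turn -1·90°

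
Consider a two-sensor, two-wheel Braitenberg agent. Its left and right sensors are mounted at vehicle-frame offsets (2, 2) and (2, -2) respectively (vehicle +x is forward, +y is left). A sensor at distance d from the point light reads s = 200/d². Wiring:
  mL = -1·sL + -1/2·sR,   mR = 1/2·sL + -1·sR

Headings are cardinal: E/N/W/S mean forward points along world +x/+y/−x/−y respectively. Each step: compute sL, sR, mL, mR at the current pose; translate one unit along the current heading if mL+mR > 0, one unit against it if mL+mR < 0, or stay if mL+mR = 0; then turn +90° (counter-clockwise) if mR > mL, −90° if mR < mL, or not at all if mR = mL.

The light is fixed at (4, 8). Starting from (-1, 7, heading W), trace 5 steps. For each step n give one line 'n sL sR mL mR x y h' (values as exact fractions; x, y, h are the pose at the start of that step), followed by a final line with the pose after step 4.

n=0: pose=(-1,7,W); sL=100/29, sR=4; mL=-158/29, mR=-66/29; mL+mR=-224/29 → advance -1; mR−mL=92/29 → turn +1·90°
n=1: pose=(0,7,S); sL=200/13, sR=40/9; mL=-2060/117, mR=380/117; mL+mR=-560/39 → advance -1; mR−mL=2440/117 → turn +1·90°
n=2: pose=(0,8,E); sL=25, sR=25; mL=-75/2, mR=-25/2; mL+mR=-50 → advance -1; mR−mL=25 → turn +1·90°
n=3: pose=(-1,8,N); sL=200/53, sR=200/13; mL=-7900/689, mR=-9300/689; mL+mR=-17200/689 → advance -1; mR−mL=-1400/689 → turn -1·90°
n=4: pose=(-1,7,E); sL=20, sR=100/9; mL=-230/9, mR=-10/9; mL+mR=-80/3 → advance -1; mR−mL=220/9 → turn +1·90°

0 100/29 4 -158/29 -66/29 -1 7 W
1 200/13 40/9 -2060/117 380/117 0 7 S
2 25 25 -75/2 -25/2 0 8 E
3 200/53 200/13 -7900/689 -9300/689 -1 8 N
4 20 100/9 -230/9 -10/9 -1 7 E
final -2 7 N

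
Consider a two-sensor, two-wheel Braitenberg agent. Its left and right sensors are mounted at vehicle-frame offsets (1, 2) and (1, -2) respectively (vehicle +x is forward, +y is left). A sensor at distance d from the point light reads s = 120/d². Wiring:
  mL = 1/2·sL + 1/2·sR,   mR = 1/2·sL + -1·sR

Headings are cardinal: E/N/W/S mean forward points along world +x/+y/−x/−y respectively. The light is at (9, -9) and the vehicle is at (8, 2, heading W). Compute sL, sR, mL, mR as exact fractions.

left sensor world pos  = (7, 0); dL² = 85
right sensor world pos = (7, 4); dR² = 173
sL = 120/85 = 24/17
sR = 120/173 = 120/173
mL = 1/2·sL + 1/2·sR = 3096/2941
mR = 1/2·sL + -1·sR = 36/2941

24/17 120/173 3096/2941 36/2941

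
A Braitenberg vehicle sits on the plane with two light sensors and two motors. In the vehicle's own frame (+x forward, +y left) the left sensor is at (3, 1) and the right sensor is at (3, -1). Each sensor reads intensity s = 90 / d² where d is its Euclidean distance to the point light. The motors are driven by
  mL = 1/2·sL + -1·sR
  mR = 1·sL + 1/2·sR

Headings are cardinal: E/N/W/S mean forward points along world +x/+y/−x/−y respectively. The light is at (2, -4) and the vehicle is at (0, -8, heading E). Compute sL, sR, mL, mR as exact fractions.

left sensor world pos  = (3, -7); dL² = 10
right sensor world pos = (3, -9); dR² = 26
sL = 90/10 = 9
sR = 90/26 = 45/13
mL = 1/2·sL + -1·sR = 27/26
mR = 1·sL + 1/2·sR = 279/26

9 45/13 27/26 279/26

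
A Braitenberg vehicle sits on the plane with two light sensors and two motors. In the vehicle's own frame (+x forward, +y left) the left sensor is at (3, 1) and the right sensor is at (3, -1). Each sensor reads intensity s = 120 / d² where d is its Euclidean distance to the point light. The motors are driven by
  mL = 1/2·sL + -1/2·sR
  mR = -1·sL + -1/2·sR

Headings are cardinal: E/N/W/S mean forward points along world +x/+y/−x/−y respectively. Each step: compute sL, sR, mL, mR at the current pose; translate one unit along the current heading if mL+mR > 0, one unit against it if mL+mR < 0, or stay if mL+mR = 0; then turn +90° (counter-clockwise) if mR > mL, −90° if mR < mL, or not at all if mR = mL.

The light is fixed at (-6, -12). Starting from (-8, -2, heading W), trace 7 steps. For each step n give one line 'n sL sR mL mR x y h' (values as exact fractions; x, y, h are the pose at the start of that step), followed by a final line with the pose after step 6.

n=0: pose=(-8,-2,W); sL=60/53, sR=60/73; mL=600/3869, mR=-5970/3869; mL+mR=-5370/3869 → advance -1; mR−mL=-90/53 → turn -1·90°
n=1: pose=(-7,-2,N); sL=120/173, sR=120/169; mL=-240/29237, mR=-30660/29237; mL+mR=-30900/29237 → advance -1; mR−mL=-180/173 → turn -1·90°
n=2: pose=(-7,-3,E); sL=15/13, sR=30/17; mL=-135/442, mR=-450/221; mL+mR=-1035/442 → advance -1; mR−mL=-45/26 → turn -1·90°
n=3: pose=(-8,-3,S); sL=120/37, sR=8/3; mL=32/111, mR=-508/111; mL+mR=-476/111 → advance -1; mR−mL=-180/37 → turn -1·90°
n=4: pose=(-8,-2,W); sL=60/53, sR=60/73; mL=600/3869, mR=-5970/3869; mL+mR=-5370/3869 → advance -1; mR−mL=-90/53 → turn -1·90°
n=5: pose=(-7,-2,N); sL=120/173, sR=120/169; mL=-240/29237, mR=-30660/29237; mL+mR=-30900/29237 → advance -1; mR−mL=-180/173 → turn -1·90°
n=6: pose=(-7,-3,E); sL=15/13, sR=30/17; mL=-135/442, mR=-450/221; mL+mR=-1035/442 → advance -1; mR−mL=-45/26 → turn -1·90°

0 60/53 60/73 600/3869 -5970/3869 -8 -2 W
1 120/173 120/169 -240/29237 -30660/29237 -7 -2 N
2 15/13 30/17 -135/442 -450/221 -7 -3 E
3 120/37 8/3 32/111 -508/111 -8 -3 S
4 60/53 60/73 600/3869 -5970/3869 -8 -2 W
5 120/173 120/169 -240/29237 -30660/29237 -7 -2 N
6 15/13 30/17 -135/442 -450/221 -7 -3 E
final -8 -3 S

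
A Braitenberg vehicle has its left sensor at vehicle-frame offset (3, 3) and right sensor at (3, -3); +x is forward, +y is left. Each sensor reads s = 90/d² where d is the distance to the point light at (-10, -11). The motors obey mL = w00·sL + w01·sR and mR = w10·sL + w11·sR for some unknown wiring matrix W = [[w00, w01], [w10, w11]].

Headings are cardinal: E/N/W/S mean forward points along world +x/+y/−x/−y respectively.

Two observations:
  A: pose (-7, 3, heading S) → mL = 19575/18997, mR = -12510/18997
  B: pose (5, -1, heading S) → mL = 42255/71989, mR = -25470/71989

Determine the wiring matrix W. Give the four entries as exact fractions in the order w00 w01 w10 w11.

1/2 1 -1/2 -1/2

obs A: pose=(-7,3,S) → sL=90/157, sR=90/121, mL=19575/18997, mR=-12510/18997
obs B: pose=(5,-1,S) → sL=90/373, sR=90/193, mL=42255/71989, mR=-25470/71989
sensor matrix S = [[90/157, 90/121], [90/373, 90/193]]; det S = 120139200/1367575033
solve [mL_A; mL_B] = S·[w00; w01] and [mR_A; mR_B] = S·[w10; w11]:
  w00 = 1/2, w01 = 1, w10 = -1/2, w11 = -1/2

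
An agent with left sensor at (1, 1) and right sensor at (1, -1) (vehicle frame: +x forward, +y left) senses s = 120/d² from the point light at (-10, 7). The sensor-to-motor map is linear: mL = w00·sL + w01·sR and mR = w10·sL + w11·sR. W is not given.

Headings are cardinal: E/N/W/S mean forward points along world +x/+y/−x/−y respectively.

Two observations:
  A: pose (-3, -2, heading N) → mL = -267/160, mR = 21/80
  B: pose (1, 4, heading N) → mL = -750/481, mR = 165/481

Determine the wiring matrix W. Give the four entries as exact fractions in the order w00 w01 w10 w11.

-1 -1/2 1 -1

obs A: pose=(-3,-2,N) → sL=6/5, sR=15/16, mL=-267/160, mR=21/80
obs B: pose=(1,4,N) → sL=15/13, sR=30/37, mL=-750/481, mR=165/481
sensor matrix S = [[6/5, 15/16], [15/13, 30/37]]; det S = -837/7696
solve [mL_A; mL_B] = S·[w00; w01] and [mR_A; mR_B] = S·[w10; w11]:
  w00 = -1, w01 = -1/2, w10 = 1, w11 = -1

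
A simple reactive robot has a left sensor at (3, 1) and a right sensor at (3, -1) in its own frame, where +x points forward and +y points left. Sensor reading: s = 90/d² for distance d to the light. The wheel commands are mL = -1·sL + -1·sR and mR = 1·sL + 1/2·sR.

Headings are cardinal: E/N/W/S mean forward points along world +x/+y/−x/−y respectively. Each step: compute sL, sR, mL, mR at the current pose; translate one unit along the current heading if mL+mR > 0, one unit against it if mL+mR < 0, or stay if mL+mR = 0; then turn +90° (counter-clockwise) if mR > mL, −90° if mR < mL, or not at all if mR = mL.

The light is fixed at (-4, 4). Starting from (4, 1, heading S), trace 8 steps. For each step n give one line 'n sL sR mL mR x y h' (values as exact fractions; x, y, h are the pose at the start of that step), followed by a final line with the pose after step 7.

n=0: pose=(4,1,S); sL=10/13, sR=18/17; mL=-404/221, mR=287/221; mL+mR=-9/17 → advance -1; mR−mL=691/221 → turn +1·90°
n=1: pose=(4,2,E); sL=45/61, sR=9/13; mL=-1134/793, mR=1719/1586; mL+mR=-9/26 → advance -1; mR−mL=3987/1586 → turn +1·90°
n=2: pose=(3,2,N); sL=90/37, sR=18/13; mL=-1836/481, mR=1503/481; mL+mR=-9/13 → advance -1; mR−mL=3339/481 → turn +1·90°
n=3: pose=(3,1,W); sL=45/16, sR=9/2; mL=-117/16, mR=81/16; mL+mR=-9/4 → advance -1; mR−mL=99/8 → turn +1·90°
n=4: pose=(4,1,S); sL=10/13, sR=18/17; mL=-404/221, mR=287/221; mL+mR=-9/17 → advance -1; mR−mL=691/221 → turn +1·90°
n=5: pose=(4,2,E); sL=45/61, sR=9/13; mL=-1134/793, mR=1719/1586; mL+mR=-9/26 → advance -1; mR−mL=3987/1586 → turn +1·90°
n=6: pose=(3,2,N); sL=90/37, sR=18/13; mL=-1836/481, mR=1503/481; mL+mR=-9/13 → advance -1; mR−mL=3339/481 → turn +1·90°
n=7: pose=(3,1,W); sL=45/16, sR=9/2; mL=-117/16, mR=81/16; mL+mR=-9/4 → advance -1; mR−mL=99/8 → turn +1·90°

0 10/13 18/17 -404/221 287/221 4 1 S
1 45/61 9/13 -1134/793 1719/1586 4 2 E
2 90/37 18/13 -1836/481 1503/481 3 2 N
3 45/16 9/2 -117/16 81/16 3 1 W
4 10/13 18/17 -404/221 287/221 4 1 S
5 45/61 9/13 -1134/793 1719/1586 4 2 E
6 90/37 18/13 -1836/481 1503/481 3 2 N
7 45/16 9/2 -117/16 81/16 3 1 W
final 4 1 S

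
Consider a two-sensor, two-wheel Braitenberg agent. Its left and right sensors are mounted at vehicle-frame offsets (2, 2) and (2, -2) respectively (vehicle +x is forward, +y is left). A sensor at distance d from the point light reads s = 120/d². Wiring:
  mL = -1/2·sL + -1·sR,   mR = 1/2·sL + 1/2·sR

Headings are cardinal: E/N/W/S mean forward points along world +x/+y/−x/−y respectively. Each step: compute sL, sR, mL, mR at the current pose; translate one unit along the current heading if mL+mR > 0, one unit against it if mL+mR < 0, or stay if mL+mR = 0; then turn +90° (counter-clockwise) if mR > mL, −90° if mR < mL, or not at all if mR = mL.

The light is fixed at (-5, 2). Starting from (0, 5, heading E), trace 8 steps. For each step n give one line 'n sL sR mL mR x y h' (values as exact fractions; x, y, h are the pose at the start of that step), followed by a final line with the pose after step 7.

0 60/37 12/5 -594/185 372/185 0 5 E
1 120/29 120/61 -7140/1769 5400/1769 -1 5 N
2 30 6 -21 18 -1 4 W
3 120/49 40/3 -2140/147 1160/147 0 4 S
4 60/37 12/5 -594/185 372/185 0 5 E
5 120/29 120/61 -7140/1769 5400/1769 -1 5 N
6 30 6 -21 18 -1 4 W
7 120/49 40/3 -2140/147 1160/147 0 4 S
final 0 5 E

n=0: pose=(0,5,E); sL=60/37, sR=12/5; mL=-594/185, mR=372/185; mL+mR=-6/5 → advance -1; mR−mL=966/185 → turn +1·90°
n=1: pose=(-1,5,N); sL=120/29, sR=120/61; mL=-7140/1769, mR=5400/1769; mL+mR=-60/61 → advance -1; mR−mL=12540/1769 → turn +1·90°
n=2: pose=(-1,4,W); sL=30, sR=6; mL=-21, mR=18; mL+mR=-3 → advance -1; mR−mL=39 → turn +1·90°
n=3: pose=(0,4,S); sL=120/49, sR=40/3; mL=-2140/147, mR=1160/147; mL+mR=-20/3 → advance -1; mR−mL=1100/49 → turn +1·90°
n=4: pose=(0,5,E); sL=60/37, sR=12/5; mL=-594/185, mR=372/185; mL+mR=-6/5 → advance -1; mR−mL=966/185 → turn +1·90°
n=5: pose=(-1,5,N); sL=120/29, sR=120/61; mL=-7140/1769, mR=5400/1769; mL+mR=-60/61 → advance -1; mR−mL=12540/1769 → turn +1·90°
n=6: pose=(-1,4,W); sL=30, sR=6; mL=-21, mR=18; mL+mR=-3 → advance -1; mR−mL=39 → turn +1·90°
n=7: pose=(0,4,S); sL=120/49, sR=40/3; mL=-2140/147, mR=1160/147; mL+mR=-20/3 → advance -1; mR−mL=1100/49 → turn +1·90°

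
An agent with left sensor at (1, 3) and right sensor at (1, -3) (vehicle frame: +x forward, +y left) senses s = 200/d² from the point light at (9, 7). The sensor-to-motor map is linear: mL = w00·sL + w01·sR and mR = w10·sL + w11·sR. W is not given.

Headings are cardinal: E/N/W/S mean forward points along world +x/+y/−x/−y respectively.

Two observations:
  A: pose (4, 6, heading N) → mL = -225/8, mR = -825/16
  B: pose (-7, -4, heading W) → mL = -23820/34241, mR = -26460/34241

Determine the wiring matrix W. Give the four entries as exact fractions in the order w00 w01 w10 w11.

obs A: pose=(4,6,N) → sL=25/8, sR=50, mL=-225/8, mR=-825/16
obs B: pose=(-7,-4,W) → sL=40/97, sR=200/353, mL=-23820/34241, mR=-26460/34241
sensor matrix S = [[25/8, 50], [40/97, 200/353]]; det S = -645375/34241
solve [mL_A; mL_B] = S·[w00; w01] and [mR_A; mR_B] = S·[w10; w11]:
  w00 = -1, w01 = -1/2, w10 = -1/2, w11 = -1

-1 -1/2 -1/2 -1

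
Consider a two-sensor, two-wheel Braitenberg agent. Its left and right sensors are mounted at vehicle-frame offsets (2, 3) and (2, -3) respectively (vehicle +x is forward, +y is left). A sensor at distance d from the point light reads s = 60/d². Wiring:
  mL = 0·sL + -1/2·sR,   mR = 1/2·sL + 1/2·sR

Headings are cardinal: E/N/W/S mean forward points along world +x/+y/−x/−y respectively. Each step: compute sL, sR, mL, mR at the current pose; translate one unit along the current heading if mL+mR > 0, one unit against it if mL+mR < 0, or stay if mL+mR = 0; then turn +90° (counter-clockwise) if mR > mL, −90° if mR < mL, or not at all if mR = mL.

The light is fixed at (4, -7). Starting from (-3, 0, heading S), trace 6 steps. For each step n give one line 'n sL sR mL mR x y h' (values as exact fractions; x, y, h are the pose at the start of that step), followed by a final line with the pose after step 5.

0 60/41 12/25 -6/25 996/1025 -3 0 S
1 30/53 30/17 -15/17 1050/901 -3 -1 E
2 12/29 60/73 -30/73 1308/2117 -2 -1 N
3 3/4 15/41 -15/82 183/328 -2 0 W
4 60/41 12/25 -6/25 996/1025 -3 0 S
5 30/53 30/17 -15/17 1050/901 -3 -1 E
final -2 -1 N

n=0: pose=(-3,0,S); sL=60/41, sR=12/25; mL=-6/25, mR=996/1025; mL+mR=30/41 → advance +1; mR−mL=1242/1025 → turn +1·90°
n=1: pose=(-3,-1,E); sL=30/53, sR=30/17; mL=-15/17, mR=1050/901; mL+mR=15/53 → advance +1; mR−mL=1845/901 → turn +1·90°
n=2: pose=(-2,-1,N); sL=12/29, sR=60/73; mL=-30/73, mR=1308/2117; mL+mR=6/29 → advance +1; mR−mL=2178/2117 → turn +1·90°
n=3: pose=(-2,0,W); sL=3/4, sR=15/41; mL=-15/82, mR=183/328; mL+mR=3/8 → advance +1; mR−mL=243/328 → turn +1·90°
n=4: pose=(-3,0,S); sL=60/41, sR=12/25; mL=-6/25, mR=996/1025; mL+mR=30/41 → advance +1; mR−mL=1242/1025 → turn +1·90°
n=5: pose=(-3,-1,E); sL=30/53, sR=30/17; mL=-15/17, mR=1050/901; mL+mR=15/53 → advance +1; mR−mL=1845/901 → turn +1·90°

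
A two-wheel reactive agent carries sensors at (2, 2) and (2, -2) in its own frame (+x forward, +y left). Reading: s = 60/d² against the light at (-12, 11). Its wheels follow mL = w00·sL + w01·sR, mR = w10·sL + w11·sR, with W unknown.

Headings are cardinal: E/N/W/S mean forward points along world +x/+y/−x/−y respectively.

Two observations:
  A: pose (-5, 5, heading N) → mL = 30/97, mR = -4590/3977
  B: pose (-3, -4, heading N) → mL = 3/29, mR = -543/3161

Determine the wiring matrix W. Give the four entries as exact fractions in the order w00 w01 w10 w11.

obs A: pose=(-5,5,N) → sL=60/41, sR=60/97, mL=30/97, mR=-4590/3977
obs B: pose=(-3,-4,N) → sL=30/109, sR=6/29, mL=3/29, mR=-543/3161
sensor matrix S = [[60/41, 60/97], [30/109, 6/29]]; det S = 1666080/12571297
solve [mL_A; mL_B] = S·[w00; w01] and [mR_A; mR_B] = S·[w10; w11]:
  w00 = 0, w01 = 1/2, w10 = -1, w11 = 1/2

0 1/2 -1 1/2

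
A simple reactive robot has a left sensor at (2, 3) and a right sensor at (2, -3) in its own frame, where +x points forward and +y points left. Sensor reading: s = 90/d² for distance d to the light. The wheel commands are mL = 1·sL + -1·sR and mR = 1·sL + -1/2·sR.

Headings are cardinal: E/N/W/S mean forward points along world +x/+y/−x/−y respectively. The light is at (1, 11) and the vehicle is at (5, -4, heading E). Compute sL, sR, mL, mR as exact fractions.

left sensor world pos  = (7, -1); dL² = 180
right sensor world pos = (7, -7); dR² = 360
sL = 90/180 = 1/2
sR = 90/360 = 1/4
mL = 1·sL + -1·sR = 1/4
mR = 1·sL + -1/2·sR = 3/8

1/2 1/4 1/4 3/8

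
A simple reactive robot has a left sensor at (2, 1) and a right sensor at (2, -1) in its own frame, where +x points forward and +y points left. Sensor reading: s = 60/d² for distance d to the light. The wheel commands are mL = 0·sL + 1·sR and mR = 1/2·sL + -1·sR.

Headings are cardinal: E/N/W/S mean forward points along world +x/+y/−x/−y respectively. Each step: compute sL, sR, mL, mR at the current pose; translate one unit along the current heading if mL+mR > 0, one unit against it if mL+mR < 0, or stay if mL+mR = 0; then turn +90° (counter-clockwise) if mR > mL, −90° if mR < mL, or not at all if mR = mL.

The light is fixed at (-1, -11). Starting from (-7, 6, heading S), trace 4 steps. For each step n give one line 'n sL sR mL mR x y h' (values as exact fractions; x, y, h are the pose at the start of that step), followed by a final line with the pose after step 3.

0 6/25 30/137 30/137 -339/3425 -7 6 S
1 60/289 60/353 60/353 -6750/102017 -7 5 W
2 15/97 1/6 1/6 -26/291 -8 5 N
3 60/349 60/281 60/281 -12510/98069 -8 6 E
final -7 6 S

n=0: pose=(-7,6,S); sL=6/25, sR=30/137; mL=30/137, mR=-339/3425; mL+mR=3/25 → advance +1; mR−mL=-1089/3425 → turn -1·90°
n=1: pose=(-7,5,W); sL=60/289, sR=60/353; mL=60/353, mR=-6750/102017; mL+mR=30/289 → advance +1; mR−mL=-24090/102017 → turn -1·90°
n=2: pose=(-8,5,N); sL=15/97, sR=1/6; mL=1/6, mR=-26/291; mL+mR=15/194 → advance +1; mR−mL=-149/582 → turn -1·90°
n=3: pose=(-8,6,E); sL=60/349, sR=60/281; mL=60/281, mR=-12510/98069; mL+mR=30/349 → advance +1; mR−mL=-33450/98069 → turn -1·90°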